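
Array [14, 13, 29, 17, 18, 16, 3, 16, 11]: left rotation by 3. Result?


Left rotate by 3: [17, 18, 16, 3, 16, 11, 14, 13, 29]


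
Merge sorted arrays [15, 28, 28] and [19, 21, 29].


Compare heads, take smaller each step.
Merged: [15, 19, 21, 28, 28, 29]


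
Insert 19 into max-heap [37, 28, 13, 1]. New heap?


Append 19: [37, 28, 13, 1, 19]
Bubble up: no swaps needed
Result: [37, 28, 13, 1, 19]


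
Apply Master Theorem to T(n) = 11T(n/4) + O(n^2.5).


a=11, b=4, c=2.5. log_4(11)=1.730 < c=2.5. Case 3: O(n^c) = O(n^2.500)
Complexity: O(n^2.500)


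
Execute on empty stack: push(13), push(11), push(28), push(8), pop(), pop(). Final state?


push(13) -> [13]
push(11) -> [13, 11]
push(28) -> [13, 11, 28]
push(8) -> [13, 11, 28, 8]
pop() returns 8 -> [13, 11, 28]
pop() returns 28 -> [13, 11]
Final stack (bottom to top): [13, 11]


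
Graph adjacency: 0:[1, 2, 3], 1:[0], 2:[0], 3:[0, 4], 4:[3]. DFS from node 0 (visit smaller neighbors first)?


DFS stack-based: start with [0]
Visit order: [0, 1, 2, 3, 4]


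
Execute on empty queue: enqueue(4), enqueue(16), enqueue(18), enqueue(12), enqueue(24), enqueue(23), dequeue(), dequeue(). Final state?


enqueue(4) -> [4]
enqueue(16) -> [4, 16]
enqueue(18) -> [4, 16, 18]
enqueue(12) -> [4, 16, 18, 12]
enqueue(24) -> [4, 16, 18, 12, 24]
enqueue(23) -> [4, 16, 18, 12, 24, 23]
dequeue() returns 4 -> [16, 18, 12, 24, 23]
dequeue() returns 16 -> [18, 12, 24, 23]
Final queue (front to back): [18, 12, 24, 23]


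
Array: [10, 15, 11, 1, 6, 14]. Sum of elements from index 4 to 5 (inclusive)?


Prefix sums: [0, 10, 25, 36, 37, 43, 57]
Sum[4..5] = prefix[6] - prefix[4] = 57 - 37 = 20


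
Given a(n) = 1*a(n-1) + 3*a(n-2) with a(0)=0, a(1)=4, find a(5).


Build bottom-up:
...a(3)=16, a(4)=28, a(5)=1*28+3*16=76


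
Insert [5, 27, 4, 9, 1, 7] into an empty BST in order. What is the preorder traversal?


Root = 5; build tree by BST insertion.
Preorder traversal: [5, 4, 1, 27, 9, 7]


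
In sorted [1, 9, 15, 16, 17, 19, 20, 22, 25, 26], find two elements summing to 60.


Two pointers: lo=0, hi=9
No pair sums to 60


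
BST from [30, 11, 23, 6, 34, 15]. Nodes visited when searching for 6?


BST root = 30
Search for 6: compare at each node
Path: [30, 11, 6]


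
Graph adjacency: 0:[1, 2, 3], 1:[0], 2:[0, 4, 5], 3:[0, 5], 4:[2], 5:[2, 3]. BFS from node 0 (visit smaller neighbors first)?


BFS queue: start with [0]
Visit order: [0, 1, 2, 3, 4, 5]


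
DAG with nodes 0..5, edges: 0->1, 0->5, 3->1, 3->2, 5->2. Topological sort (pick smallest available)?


Kahn's algorithm, process smallest node first
Order: [0, 3, 1, 4, 5, 2]


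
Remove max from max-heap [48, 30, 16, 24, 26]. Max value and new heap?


Max = 48
Replace root with last, heapify down
Resulting heap: [30, 26, 16, 24]


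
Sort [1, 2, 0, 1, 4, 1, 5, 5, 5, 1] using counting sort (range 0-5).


Count array: [1, 4, 1, 0, 1, 3]
Reconstruct: [0, 1, 1, 1, 1, 2, 4, 5, 5, 5]


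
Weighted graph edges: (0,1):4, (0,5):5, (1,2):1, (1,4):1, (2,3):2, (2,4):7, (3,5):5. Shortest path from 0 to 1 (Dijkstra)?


Dijkstra from 0:
Distances: {0: 0, 1: 4, 2: 5, 3: 7, 4: 5, 5: 5}
Shortest distance to 1 = 4, path = [0, 1]


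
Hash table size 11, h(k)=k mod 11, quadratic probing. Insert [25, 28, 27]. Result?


Insertions: 25->slot 3; 28->slot 6; 27->slot 5
Table: [None, None, None, 25, None, 27, 28, None, None, None, None]


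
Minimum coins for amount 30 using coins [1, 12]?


dp[0]=0; dp[i]=1+min(dp[i-c] for c in coins)
...dp[25]=3, dp[26]=4, dp[27]=5, dp[28]=6, dp[29]=7, dp[30]=8
Minimum coins for 30 = 8


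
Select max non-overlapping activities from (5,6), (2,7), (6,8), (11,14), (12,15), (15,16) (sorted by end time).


Greedy: pick earliest-ending, then skip overlaps.
Selected (4 activities): [(5, 6), (6, 8), (11, 14), (15, 16)]


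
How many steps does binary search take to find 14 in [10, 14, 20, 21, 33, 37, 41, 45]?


Search for 14:
[0,7] mid=3 arr[3]=21
[0,2] mid=1 arr[1]=14
Total: 2 comparisons


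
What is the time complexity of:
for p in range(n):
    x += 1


Per nesting level: O(n) = O(n)
Complexity: O(n)


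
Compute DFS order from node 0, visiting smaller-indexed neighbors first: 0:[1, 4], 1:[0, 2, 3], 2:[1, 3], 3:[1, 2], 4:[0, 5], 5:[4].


DFS stack-based: start with [0]
Visit order: [0, 1, 2, 3, 4, 5]


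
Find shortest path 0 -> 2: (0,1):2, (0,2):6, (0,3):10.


Dijkstra from 0:
Distances: {0: 0, 1: 2, 2: 6, 3: 10}
Shortest distance to 2 = 6, path = [0, 2]


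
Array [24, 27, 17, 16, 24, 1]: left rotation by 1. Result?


Left rotate by 1: [27, 17, 16, 24, 1, 24]


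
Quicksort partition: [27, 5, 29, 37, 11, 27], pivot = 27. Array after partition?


Elements <= 27 go left of pivot.
Result: [27, 5, 11, 27, 29, 37], pivot at index 3


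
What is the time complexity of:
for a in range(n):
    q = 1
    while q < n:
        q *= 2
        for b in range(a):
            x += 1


Per nesting level: O(n) * O(log n) * O(n) [triangular over a] = O(n^2 log n)
Complexity: O(n^2 log n)


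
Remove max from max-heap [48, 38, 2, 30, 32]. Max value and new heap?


Max = 48
Replace root with last, heapify down
Resulting heap: [38, 32, 2, 30]


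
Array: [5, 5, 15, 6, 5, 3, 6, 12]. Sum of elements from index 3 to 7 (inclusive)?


Prefix sums: [0, 5, 10, 25, 31, 36, 39, 45, 57]
Sum[3..7] = prefix[8] - prefix[3] = 57 - 25 = 32


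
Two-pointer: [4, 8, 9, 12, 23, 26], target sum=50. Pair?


Two pointers: lo=0, hi=5
No pair sums to 50


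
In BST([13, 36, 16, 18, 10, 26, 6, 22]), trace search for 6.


BST root = 13
Search for 6: compare at each node
Path: [13, 10, 6]


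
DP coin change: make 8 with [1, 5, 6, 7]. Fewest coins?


dp[0]=0; dp[i]=1+min(dp[i-c] for c in coins)
...dp[3]=3, dp[4]=4, dp[5]=1, dp[6]=1, dp[7]=1, dp[8]=2
Minimum coins for 8 = 2


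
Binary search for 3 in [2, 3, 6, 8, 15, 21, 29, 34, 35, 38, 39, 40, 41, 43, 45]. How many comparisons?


Search for 3:
[0,14] mid=7 arr[7]=34
[0,6] mid=3 arr[3]=8
[0,2] mid=1 arr[1]=3
Total: 3 comparisons


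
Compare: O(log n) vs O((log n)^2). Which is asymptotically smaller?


logarithmic grows slower than polylogarithmic
O(log n) is asymptotically smaller; O((log n)^2) grows faster


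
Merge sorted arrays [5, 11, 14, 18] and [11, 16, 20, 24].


Compare heads, take smaller each step.
Merged: [5, 11, 11, 14, 16, 18, 20, 24]


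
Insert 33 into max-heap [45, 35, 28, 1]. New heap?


Append 33: [45, 35, 28, 1, 33]
Bubble up: no swaps needed
Result: [45, 35, 28, 1, 33]


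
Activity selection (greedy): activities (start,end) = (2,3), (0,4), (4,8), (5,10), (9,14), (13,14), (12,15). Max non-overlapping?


Greedy: pick earliest-ending, then skip overlaps.
Selected (3 activities): [(2, 3), (4, 8), (9, 14)]


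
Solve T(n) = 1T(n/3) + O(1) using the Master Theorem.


a=1, b=3, c=0. log_3(1)=0 = c=0. Case 2: O(n^c log n) = O(log n)
Complexity: O(log n)


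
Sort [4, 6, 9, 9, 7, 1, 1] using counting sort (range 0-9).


Count array: [0, 2, 0, 0, 1, 0, 1, 1, 0, 2]
Reconstruct: [1, 1, 4, 6, 7, 9, 9]


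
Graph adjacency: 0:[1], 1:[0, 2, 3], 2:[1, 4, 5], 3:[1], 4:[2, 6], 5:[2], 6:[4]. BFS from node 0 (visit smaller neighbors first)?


BFS queue: start with [0]
Visit order: [0, 1, 2, 3, 4, 5, 6]


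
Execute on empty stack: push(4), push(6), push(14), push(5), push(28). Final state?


push(4) -> [4]
push(6) -> [4, 6]
push(14) -> [4, 6, 14]
push(5) -> [4, 6, 14, 5]
push(28) -> [4, 6, 14, 5, 28]
Final stack (bottom to top): [4, 6, 14, 5, 28]


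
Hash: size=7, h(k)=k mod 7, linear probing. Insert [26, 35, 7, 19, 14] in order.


Insertions: 26->slot 5; 35->slot 0; 7->slot 1; 19->slot 6; 14->slot 2
Table: [35, 7, 14, None, None, 26, 19]


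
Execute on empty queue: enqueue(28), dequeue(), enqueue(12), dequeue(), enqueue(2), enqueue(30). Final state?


enqueue(28) -> [28]
dequeue() returns 28 -> []
enqueue(12) -> [12]
dequeue() returns 12 -> []
enqueue(2) -> [2]
enqueue(30) -> [2, 30]
Final queue (front to back): [2, 30]


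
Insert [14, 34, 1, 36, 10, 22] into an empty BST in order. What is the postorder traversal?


Root = 14; build tree by BST insertion.
Postorder traversal: [10, 1, 22, 36, 34, 14]


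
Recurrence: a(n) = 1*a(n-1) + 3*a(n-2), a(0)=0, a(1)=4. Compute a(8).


Build bottom-up:
...a(6)=160, a(7)=388, a(8)=1*388+3*160=868


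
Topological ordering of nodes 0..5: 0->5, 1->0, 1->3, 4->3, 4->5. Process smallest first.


Kahn's algorithm, process smallest node first
Order: [1, 0, 2, 4, 3, 5]


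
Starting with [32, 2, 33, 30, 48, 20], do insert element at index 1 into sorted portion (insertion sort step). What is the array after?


After one pass: [2, 32, 33, 30, 48, 20]


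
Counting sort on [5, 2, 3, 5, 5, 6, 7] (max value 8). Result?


Count array: [0, 0, 1, 1, 0, 3, 1, 1, 0]
Reconstruct: [2, 3, 5, 5, 5, 6, 7]


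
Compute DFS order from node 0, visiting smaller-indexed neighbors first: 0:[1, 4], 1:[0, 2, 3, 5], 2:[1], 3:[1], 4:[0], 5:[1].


DFS stack-based: start with [0]
Visit order: [0, 1, 2, 3, 5, 4]


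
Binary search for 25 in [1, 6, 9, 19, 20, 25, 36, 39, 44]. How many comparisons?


Search for 25:
[0,8] mid=4 arr[4]=20
[5,8] mid=6 arr[6]=36
[5,5] mid=5 arr[5]=25
Total: 3 comparisons


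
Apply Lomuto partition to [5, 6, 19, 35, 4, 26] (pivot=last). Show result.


Elements <= 26 go left of pivot.
Result: [5, 6, 19, 4, 26, 35], pivot at index 4


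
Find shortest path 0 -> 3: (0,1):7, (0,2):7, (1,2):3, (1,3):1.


Dijkstra from 0:
Distances: {0: 0, 1: 7, 2: 7, 3: 8}
Shortest distance to 3 = 8, path = [0, 1, 3]


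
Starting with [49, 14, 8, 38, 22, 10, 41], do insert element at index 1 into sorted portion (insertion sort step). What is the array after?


After one pass: [14, 49, 8, 38, 22, 10, 41]


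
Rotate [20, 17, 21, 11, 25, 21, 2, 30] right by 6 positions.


Right rotate by 6: [21, 11, 25, 21, 2, 30, 20, 17]


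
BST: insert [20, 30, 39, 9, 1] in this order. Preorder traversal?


Root = 20; build tree by BST insertion.
Preorder traversal: [20, 9, 1, 30, 39]


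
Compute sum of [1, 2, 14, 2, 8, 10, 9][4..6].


Prefix sums: [0, 1, 3, 17, 19, 27, 37, 46]
Sum[4..6] = prefix[7] - prefix[4] = 46 - 19 = 27


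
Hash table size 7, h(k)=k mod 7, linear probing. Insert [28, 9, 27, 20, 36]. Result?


Insertions: 28->slot 0; 9->slot 2; 27->slot 6; 20->slot 1; 36->slot 3
Table: [28, 20, 9, 36, None, None, 27]


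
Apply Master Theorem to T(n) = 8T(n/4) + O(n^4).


a=8, b=4, c=4. log_4(8)=1.5 < c=4. Case 3: O(n^c) = O(n^4)
Complexity: O(n^4)


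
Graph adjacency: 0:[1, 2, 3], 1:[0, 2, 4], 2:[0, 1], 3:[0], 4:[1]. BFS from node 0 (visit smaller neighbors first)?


BFS queue: start with [0]
Visit order: [0, 1, 2, 3, 4]


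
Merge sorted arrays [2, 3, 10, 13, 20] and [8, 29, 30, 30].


Compare heads, take smaller each step.
Merged: [2, 3, 8, 10, 13, 20, 29, 30, 30]


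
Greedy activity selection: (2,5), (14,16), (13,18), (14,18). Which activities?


Greedy: pick earliest-ending, then skip overlaps.
Selected (2 activities): [(2, 5), (14, 16)]


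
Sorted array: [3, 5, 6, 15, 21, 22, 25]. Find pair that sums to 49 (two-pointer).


Two pointers: lo=0, hi=6
No pair sums to 49


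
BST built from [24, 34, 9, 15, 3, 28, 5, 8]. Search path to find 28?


BST root = 24
Search for 28: compare at each node
Path: [24, 34, 28]


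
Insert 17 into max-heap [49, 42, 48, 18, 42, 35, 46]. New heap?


Append 17: [49, 42, 48, 18, 42, 35, 46, 17]
Bubble up: no swaps needed
Result: [49, 42, 48, 18, 42, 35, 46, 17]


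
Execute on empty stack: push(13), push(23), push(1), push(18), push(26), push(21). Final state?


push(13) -> [13]
push(23) -> [13, 23]
push(1) -> [13, 23, 1]
push(18) -> [13, 23, 1, 18]
push(26) -> [13, 23, 1, 18, 26]
push(21) -> [13, 23, 1, 18, 26, 21]
Final stack (bottom to top): [13, 23, 1, 18, 26, 21]


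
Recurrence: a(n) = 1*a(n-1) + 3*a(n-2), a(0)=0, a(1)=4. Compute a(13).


Build bottom-up:
...a(11)=10732, a(12)=24640, a(13)=1*24640+3*10732=56836


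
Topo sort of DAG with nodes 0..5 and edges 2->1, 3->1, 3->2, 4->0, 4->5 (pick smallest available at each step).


Kahn's algorithm, process smallest node first
Order: [3, 2, 1, 4, 0, 5]


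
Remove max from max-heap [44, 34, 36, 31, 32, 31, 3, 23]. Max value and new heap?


Max = 44
Replace root with last, heapify down
Resulting heap: [36, 34, 31, 31, 32, 23, 3]


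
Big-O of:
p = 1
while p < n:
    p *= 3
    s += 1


Per nesting level: O(log n) = O(log n)
Complexity: O(log n)


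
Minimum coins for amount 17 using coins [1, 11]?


dp[0]=0; dp[i]=1+min(dp[i-c] for c in coins)
...dp[12]=2, dp[13]=3, dp[14]=4, dp[15]=5, dp[16]=6, dp[17]=7
Minimum coins for 17 = 7


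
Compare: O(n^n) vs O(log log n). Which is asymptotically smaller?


double-logarithmic grows slower than n^n
O(log log n) is asymptotically smaller; O(n^n) grows faster


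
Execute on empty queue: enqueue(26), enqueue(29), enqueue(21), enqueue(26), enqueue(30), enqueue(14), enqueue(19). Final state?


enqueue(26) -> [26]
enqueue(29) -> [26, 29]
enqueue(21) -> [26, 29, 21]
enqueue(26) -> [26, 29, 21, 26]
enqueue(30) -> [26, 29, 21, 26, 30]
enqueue(14) -> [26, 29, 21, 26, 30, 14]
enqueue(19) -> [26, 29, 21, 26, 30, 14, 19]
Final queue (front to back): [26, 29, 21, 26, 30, 14, 19]


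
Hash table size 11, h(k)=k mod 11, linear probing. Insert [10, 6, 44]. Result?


Insertions: 10->slot 10; 6->slot 6; 44->slot 0
Table: [44, None, None, None, None, None, 6, None, None, None, 10]


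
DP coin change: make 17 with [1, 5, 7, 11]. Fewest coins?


dp[0]=0; dp[i]=1+min(dp[i-c] for c in coins)
...dp[12]=2, dp[13]=3, dp[14]=2, dp[15]=3, dp[16]=2, dp[17]=3
Minimum coins for 17 = 3


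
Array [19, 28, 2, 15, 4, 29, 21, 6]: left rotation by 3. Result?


Left rotate by 3: [15, 4, 29, 21, 6, 19, 28, 2]


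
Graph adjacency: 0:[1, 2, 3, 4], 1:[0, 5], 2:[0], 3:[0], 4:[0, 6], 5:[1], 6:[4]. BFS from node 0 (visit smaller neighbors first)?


BFS queue: start with [0]
Visit order: [0, 1, 2, 3, 4, 5, 6]


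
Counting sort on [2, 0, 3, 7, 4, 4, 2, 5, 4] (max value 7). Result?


Count array: [1, 0, 2, 1, 3, 1, 0, 1]
Reconstruct: [0, 2, 2, 3, 4, 4, 4, 5, 7]


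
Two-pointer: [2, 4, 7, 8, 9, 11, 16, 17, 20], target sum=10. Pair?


Two pointers: lo=0, hi=8
Found pair: (2, 8) summing to 10


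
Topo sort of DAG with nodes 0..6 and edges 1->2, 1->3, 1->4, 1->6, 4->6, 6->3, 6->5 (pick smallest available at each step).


Kahn's algorithm, process smallest node first
Order: [0, 1, 2, 4, 6, 3, 5]


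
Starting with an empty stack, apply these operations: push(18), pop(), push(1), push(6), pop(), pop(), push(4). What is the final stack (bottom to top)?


push(18) -> [18]
pop() returns 18 -> []
push(1) -> [1]
push(6) -> [1, 6]
pop() returns 6 -> [1]
pop() returns 1 -> []
push(4) -> [4]
Final stack (bottom to top): [4]


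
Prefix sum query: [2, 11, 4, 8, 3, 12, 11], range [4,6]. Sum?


Prefix sums: [0, 2, 13, 17, 25, 28, 40, 51]
Sum[4..6] = prefix[7] - prefix[4] = 51 - 25 = 26


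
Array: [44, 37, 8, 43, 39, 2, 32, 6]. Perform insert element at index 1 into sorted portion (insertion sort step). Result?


After one pass: [37, 44, 8, 43, 39, 2, 32, 6]


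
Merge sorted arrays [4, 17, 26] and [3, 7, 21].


Compare heads, take smaller each step.
Merged: [3, 4, 7, 17, 21, 26]


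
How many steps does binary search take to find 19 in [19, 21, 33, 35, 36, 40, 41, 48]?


Search for 19:
[0,7] mid=3 arr[3]=35
[0,2] mid=1 arr[1]=21
[0,0] mid=0 arr[0]=19
Total: 3 comparisons


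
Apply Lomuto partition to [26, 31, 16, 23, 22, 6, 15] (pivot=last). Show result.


Elements <= 15 go left of pivot.
Result: [6, 15, 16, 23, 22, 26, 31], pivot at index 1


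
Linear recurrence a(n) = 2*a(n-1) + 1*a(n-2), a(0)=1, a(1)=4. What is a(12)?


Build bottom-up:
...a(10)=10497, a(11)=25342, a(12)=2*25342+1*10497=61181


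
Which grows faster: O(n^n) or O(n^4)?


quartic grows slower than n^n
O(n^4) is asymptotically smaller; O(n^n) grows faster


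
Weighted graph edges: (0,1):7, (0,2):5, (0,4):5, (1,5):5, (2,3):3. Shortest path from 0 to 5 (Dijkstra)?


Dijkstra from 0:
Distances: {0: 0, 1: 7, 2: 5, 3: 8, 4: 5, 5: 12}
Shortest distance to 5 = 12, path = [0, 1, 5]


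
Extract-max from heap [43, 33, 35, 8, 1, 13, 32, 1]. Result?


Max = 43
Replace root with last, heapify down
Resulting heap: [35, 33, 32, 8, 1, 13, 1]


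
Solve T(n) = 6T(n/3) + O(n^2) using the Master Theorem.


a=6, b=3, c=2. log_3(6)=1.631 < c=2. Case 3: O(n^c) = O(n^2)
Complexity: O(n^2)


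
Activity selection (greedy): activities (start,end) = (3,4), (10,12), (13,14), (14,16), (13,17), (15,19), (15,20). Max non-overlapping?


Greedy: pick earliest-ending, then skip overlaps.
Selected (4 activities): [(3, 4), (10, 12), (13, 14), (14, 16)]


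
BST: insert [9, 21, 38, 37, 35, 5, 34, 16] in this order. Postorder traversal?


Root = 9; build tree by BST insertion.
Postorder traversal: [5, 16, 34, 35, 37, 38, 21, 9]


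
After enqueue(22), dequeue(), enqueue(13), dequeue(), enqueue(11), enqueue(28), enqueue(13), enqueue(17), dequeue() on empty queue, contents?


enqueue(22) -> [22]
dequeue() returns 22 -> []
enqueue(13) -> [13]
dequeue() returns 13 -> []
enqueue(11) -> [11]
enqueue(28) -> [11, 28]
enqueue(13) -> [11, 28, 13]
enqueue(17) -> [11, 28, 13, 17]
dequeue() returns 11 -> [28, 13, 17]
Final queue (front to back): [28, 13, 17]


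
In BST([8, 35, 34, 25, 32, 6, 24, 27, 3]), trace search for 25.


BST root = 8
Search for 25: compare at each node
Path: [8, 35, 34, 25]


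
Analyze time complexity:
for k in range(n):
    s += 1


Per nesting level: O(n) = O(n)
Complexity: O(n)


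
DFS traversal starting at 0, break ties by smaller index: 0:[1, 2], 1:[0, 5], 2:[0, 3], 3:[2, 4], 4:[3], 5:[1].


DFS stack-based: start with [0]
Visit order: [0, 1, 5, 2, 3, 4]


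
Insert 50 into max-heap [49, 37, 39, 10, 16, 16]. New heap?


Append 50: [49, 37, 39, 10, 16, 16, 50]
Bubble up: swap idx 6(50) with idx 2(39); swap idx 2(50) with idx 0(49)
Result: [50, 37, 49, 10, 16, 16, 39]


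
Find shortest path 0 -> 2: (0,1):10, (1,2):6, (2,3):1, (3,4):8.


Dijkstra from 0:
Distances: {0: 0, 1: 10, 2: 16, 3: 17, 4: 25}
Shortest distance to 2 = 16, path = [0, 1, 2]


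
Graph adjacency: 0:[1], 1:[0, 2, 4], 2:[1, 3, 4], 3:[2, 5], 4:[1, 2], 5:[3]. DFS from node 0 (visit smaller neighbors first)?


DFS stack-based: start with [0]
Visit order: [0, 1, 2, 3, 5, 4]


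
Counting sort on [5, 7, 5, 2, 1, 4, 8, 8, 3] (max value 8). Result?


Count array: [0, 1, 1, 1, 1, 2, 0, 1, 2]
Reconstruct: [1, 2, 3, 4, 5, 5, 7, 8, 8]


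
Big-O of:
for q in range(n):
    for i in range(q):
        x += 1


Per nesting level: O(n) * O(n) [triangular over q] = O(n^2)
Complexity: O(n^2)


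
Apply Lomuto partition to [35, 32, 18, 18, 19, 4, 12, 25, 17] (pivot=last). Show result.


Elements <= 17 go left of pivot.
Result: [4, 12, 17, 18, 19, 35, 32, 25, 18], pivot at index 2


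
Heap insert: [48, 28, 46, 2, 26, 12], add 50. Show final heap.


Append 50: [48, 28, 46, 2, 26, 12, 50]
Bubble up: swap idx 6(50) with idx 2(46); swap idx 2(50) with idx 0(48)
Result: [50, 28, 48, 2, 26, 12, 46]


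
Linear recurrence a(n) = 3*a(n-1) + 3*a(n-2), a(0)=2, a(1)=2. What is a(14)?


Build bottom-up:
...a(12)=6894882, a(13)=26140482, a(14)=3*26140482+3*6894882=99106092


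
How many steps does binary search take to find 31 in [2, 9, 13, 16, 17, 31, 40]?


Search for 31:
[0,6] mid=3 arr[3]=16
[4,6] mid=5 arr[5]=31
Total: 2 comparisons


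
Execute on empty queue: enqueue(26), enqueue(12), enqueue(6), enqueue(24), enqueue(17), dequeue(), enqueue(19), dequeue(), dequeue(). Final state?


enqueue(26) -> [26]
enqueue(12) -> [26, 12]
enqueue(6) -> [26, 12, 6]
enqueue(24) -> [26, 12, 6, 24]
enqueue(17) -> [26, 12, 6, 24, 17]
dequeue() returns 26 -> [12, 6, 24, 17]
enqueue(19) -> [12, 6, 24, 17, 19]
dequeue() returns 12 -> [6, 24, 17, 19]
dequeue() returns 6 -> [24, 17, 19]
Final queue (front to back): [24, 17, 19]


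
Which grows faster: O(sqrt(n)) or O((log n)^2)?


polylogarithmic grows slower than sublinear
O((log n)^2) is asymptotically smaller; O(sqrt(n)) grows faster


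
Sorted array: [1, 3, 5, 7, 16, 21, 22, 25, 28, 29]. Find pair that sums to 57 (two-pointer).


Two pointers: lo=0, hi=9
Found pair: (28, 29) summing to 57


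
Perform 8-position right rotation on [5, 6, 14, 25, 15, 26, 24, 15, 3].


Right rotate by 8: [6, 14, 25, 15, 26, 24, 15, 3, 5]


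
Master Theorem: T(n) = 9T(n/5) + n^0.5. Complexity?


a=9, b=5, c=0.5. log_5(9)=1.365 > c=0.5. Case 1: O(n^log_b(a)) = O(n^1.365)
Complexity: O(n^1.365)


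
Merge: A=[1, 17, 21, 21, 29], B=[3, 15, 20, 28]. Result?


Compare heads, take smaller each step.
Merged: [1, 3, 15, 17, 20, 21, 21, 28, 29]


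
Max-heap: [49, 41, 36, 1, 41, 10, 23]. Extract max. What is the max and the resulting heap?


Max = 49
Replace root with last, heapify down
Resulting heap: [41, 41, 36, 1, 23, 10]


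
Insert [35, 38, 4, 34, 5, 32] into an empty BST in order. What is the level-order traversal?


Root = 35; build tree by BST insertion.
Level-Order traversal: [35, 4, 38, 34, 5, 32]


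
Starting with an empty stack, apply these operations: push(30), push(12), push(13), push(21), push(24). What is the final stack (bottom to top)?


push(30) -> [30]
push(12) -> [30, 12]
push(13) -> [30, 12, 13]
push(21) -> [30, 12, 13, 21]
push(24) -> [30, 12, 13, 21, 24]
Final stack (bottom to top): [30, 12, 13, 21, 24]


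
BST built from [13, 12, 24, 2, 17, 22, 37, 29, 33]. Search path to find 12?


BST root = 13
Search for 12: compare at each node
Path: [13, 12]


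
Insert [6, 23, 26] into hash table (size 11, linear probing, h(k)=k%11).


Insertions: 6->slot 6; 23->slot 1; 26->slot 4
Table: [None, 23, None, None, 26, None, 6, None, None, None, None]


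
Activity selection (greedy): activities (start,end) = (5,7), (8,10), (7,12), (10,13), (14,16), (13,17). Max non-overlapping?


Greedy: pick earliest-ending, then skip overlaps.
Selected (4 activities): [(5, 7), (8, 10), (10, 13), (14, 16)]


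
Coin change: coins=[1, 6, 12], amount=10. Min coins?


dp[0]=0; dp[i]=1+min(dp[i-c] for c in coins)
...dp[5]=5, dp[6]=1, dp[7]=2, dp[8]=3, dp[9]=4, dp[10]=5
Minimum coins for 10 = 5


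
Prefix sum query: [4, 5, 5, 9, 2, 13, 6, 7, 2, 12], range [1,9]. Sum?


Prefix sums: [0, 4, 9, 14, 23, 25, 38, 44, 51, 53, 65]
Sum[1..9] = prefix[10] - prefix[1] = 65 - 4 = 61


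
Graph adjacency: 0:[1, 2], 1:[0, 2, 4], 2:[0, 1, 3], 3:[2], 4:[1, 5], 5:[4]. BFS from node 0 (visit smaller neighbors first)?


BFS queue: start with [0]
Visit order: [0, 1, 2, 4, 3, 5]


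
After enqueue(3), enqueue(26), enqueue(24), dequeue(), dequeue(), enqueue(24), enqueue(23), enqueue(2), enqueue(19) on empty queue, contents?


enqueue(3) -> [3]
enqueue(26) -> [3, 26]
enqueue(24) -> [3, 26, 24]
dequeue() returns 3 -> [26, 24]
dequeue() returns 26 -> [24]
enqueue(24) -> [24, 24]
enqueue(23) -> [24, 24, 23]
enqueue(2) -> [24, 24, 23, 2]
enqueue(19) -> [24, 24, 23, 2, 19]
Final queue (front to back): [24, 24, 23, 2, 19]


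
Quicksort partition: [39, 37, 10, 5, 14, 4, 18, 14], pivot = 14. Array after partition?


Elements <= 14 go left of pivot.
Result: [10, 5, 14, 4, 14, 37, 18, 39], pivot at index 4


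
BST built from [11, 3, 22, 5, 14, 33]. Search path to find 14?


BST root = 11
Search for 14: compare at each node
Path: [11, 22, 14]


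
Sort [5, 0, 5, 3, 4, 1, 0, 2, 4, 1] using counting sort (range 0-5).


Count array: [2, 2, 1, 1, 2, 2]
Reconstruct: [0, 0, 1, 1, 2, 3, 4, 4, 5, 5]


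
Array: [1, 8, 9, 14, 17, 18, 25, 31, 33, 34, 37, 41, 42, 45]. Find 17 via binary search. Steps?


Search for 17:
[0,13] mid=6 arr[6]=25
[0,5] mid=2 arr[2]=9
[3,5] mid=4 arr[4]=17
Total: 3 comparisons


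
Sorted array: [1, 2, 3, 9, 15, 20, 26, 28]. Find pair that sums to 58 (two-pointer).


Two pointers: lo=0, hi=7
No pair sums to 58


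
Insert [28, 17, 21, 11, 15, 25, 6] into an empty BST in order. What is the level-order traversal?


Root = 28; build tree by BST insertion.
Level-Order traversal: [28, 17, 11, 21, 6, 15, 25]


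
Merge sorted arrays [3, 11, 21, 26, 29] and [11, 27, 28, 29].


Compare heads, take smaller each step.
Merged: [3, 11, 11, 21, 26, 27, 28, 29, 29]


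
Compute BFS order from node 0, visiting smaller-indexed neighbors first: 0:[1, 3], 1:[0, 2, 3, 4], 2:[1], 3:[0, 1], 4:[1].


BFS queue: start with [0]
Visit order: [0, 1, 3, 2, 4]


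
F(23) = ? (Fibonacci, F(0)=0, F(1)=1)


F(n)=F(n-1)+F(n-2)
...F(21)=10946, F(22)=17711, F(23)=28657


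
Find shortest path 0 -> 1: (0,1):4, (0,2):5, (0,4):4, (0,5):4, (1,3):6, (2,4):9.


Dijkstra from 0:
Distances: {0: 0, 1: 4, 2: 5, 3: 10, 4: 4, 5: 4}
Shortest distance to 1 = 4, path = [0, 1]


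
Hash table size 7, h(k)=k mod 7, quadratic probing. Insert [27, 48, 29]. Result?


Insertions: 27->slot 6; 48->slot 0; 29->slot 1
Table: [48, 29, None, None, None, None, 27]


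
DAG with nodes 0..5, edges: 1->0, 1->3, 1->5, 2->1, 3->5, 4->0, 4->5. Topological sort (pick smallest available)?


Kahn's algorithm, process smallest node first
Order: [2, 1, 3, 4, 0, 5]


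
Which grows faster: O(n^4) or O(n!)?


quartic grows slower than factorial
O(n^4) is asymptotically smaller; O(n!) grows faster


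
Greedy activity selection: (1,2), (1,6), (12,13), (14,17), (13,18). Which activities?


Greedy: pick earliest-ending, then skip overlaps.
Selected (3 activities): [(1, 2), (12, 13), (14, 17)]


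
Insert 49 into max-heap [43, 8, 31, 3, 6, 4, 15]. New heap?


Append 49: [43, 8, 31, 3, 6, 4, 15, 49]
Bubble up: swap idx 7(49) with idx 3(3); swap idx 3(49) with idx 1(8); swap idx 1(49) with idx 0(43)
Result: [49, 43, 31, 8, 6, 4, 15, 3]


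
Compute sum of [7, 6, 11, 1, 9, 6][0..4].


Prefix sums: [0, 7, 13, 24, 25, 34, 40]
Sum[0..4] = prefix[5] - prefix[0] = 34 - 0 = 34


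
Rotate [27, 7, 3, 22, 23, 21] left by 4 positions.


Left rotate by 4: [23, 21, 27, 7, 3, 22]


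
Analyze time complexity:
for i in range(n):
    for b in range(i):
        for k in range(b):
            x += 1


Per nesting level: O(n) * O(n) [triangular over i] * O(n) [triangular over b] = O(n^3)
Complexity: O(n^3)


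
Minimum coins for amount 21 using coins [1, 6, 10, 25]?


dp[0]=0; dp[i]=1+min(dp[i-c] for c in coins)
...dp[16]=2, dp[17]=3, dp[18]=3, dp[19]=4, dp[20]=2, dp[21]=3
Minimum coins for 21 = 3


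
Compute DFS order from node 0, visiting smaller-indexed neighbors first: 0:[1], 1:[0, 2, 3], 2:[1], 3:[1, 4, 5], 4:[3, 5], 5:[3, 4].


DFS stack-based: start with [0]
Visit order: [0, 1, 2, 3, 4, 5]


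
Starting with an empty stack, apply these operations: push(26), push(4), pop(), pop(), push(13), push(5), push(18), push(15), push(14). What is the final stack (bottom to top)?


push(26) -> [26]
push(4) -> [26, 4]
pop() returns 4 -> [26]
pop() returns 26 -> []
push(13) -> [13]
push(5) -> [13, 5]
push(18) -> [13, 5, 18]
push(15) -> [13, 5, 18, 15]
push(14) -> [13, 5, 18, 15, 14]
Final stack (bottom to top): [13, 5, 18, 15, 14]


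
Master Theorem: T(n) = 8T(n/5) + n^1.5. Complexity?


a=8, b=5, c=1.5. log_5(8)=1.292 < c=1.5. Case 3: O(n^c) = O(n^1.500)
Complexity: O(n^1.500)


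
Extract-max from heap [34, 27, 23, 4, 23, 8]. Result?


Max = 34
Replace root with last, heapify down
Resulting heap: [27, 23, 23, 4, 8]


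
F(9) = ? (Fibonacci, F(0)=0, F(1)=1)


F(n)=F(n-1)+F(n-2)
...F(7)=13, F(8)=21, F(9)=34


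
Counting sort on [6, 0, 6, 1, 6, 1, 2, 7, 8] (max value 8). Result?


Count array: [1, 2, 1, 0, 0, 0, 3, 1, 1]
Reconstruct: [0, 1, 1, 2, 6, 6, 6, 7, 8]


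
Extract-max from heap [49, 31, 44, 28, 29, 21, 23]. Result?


Max = 49
Replace root with last, heapify down
Resulting heap: [44, 31, 23, 28, 29, 21]


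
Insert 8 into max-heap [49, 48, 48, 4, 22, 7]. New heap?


Append 8: [49, 48, 48, 4, 22, 7, 8]
Bubble up: no swaps needed
Result: [49, 48, 48, 4, 22, 7, 8]


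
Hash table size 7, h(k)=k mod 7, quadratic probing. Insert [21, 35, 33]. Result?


Insertions: 21->slot 0; 35->slot 1; 33->slot 5
Table: [21, 35, None, None, None, 33, None]


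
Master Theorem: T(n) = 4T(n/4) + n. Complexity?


a=4, b=4, c=1. log_4(4)=1 = c=1. Case 2: O(n^c log n) = O(n log n)
Complexity: O(n log n)


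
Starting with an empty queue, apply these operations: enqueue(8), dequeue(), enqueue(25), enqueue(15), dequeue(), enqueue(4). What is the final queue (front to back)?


enqueue(8) -> [8]
dequeue() returns 8 -> []
enqueue(25) -> [25]
enqueue(15) -> [25, 15]
dequeue() returns 25 -> [15]
enqueue(4) -> [15, 4]
Final queue (front to back): [15, 4]


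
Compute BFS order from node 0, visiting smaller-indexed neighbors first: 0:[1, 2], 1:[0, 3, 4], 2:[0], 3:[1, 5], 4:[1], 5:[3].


BFS queue: start with [0]
Visit order: [0, 1, 2, 3, 4, 5]


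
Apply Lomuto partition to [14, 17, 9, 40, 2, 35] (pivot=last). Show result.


Elements <= 35 go left of pivot.
Result: [14, 17, 9, 2, 35, 40], pivot at index 4


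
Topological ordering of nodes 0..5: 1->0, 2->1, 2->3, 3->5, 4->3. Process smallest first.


Kahn's algorithm, process smallest node first
Order: [2, 1, 0, 4, 3, 5]


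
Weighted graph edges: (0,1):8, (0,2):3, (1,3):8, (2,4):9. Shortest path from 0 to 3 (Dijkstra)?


Dijkstra from 0:
Distances: {0: 0, 1: 8, 2: 3, 3: 16, 4: 12}
Shortest distance to 3 = 16, path = [0, 1, 3]


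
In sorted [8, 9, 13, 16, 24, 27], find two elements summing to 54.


Two pointers: lo=0, hi=5
No pair sums to 54


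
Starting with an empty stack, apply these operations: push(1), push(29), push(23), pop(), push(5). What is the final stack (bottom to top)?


push(1) -> [1]
push(29) -> [1, 29]
push(23) -> [1, 29, 23]
pop() returns 23 -> [1, 29]
push(5) -> [1, 29, 5]
Final stack (bottom to top): [1, 29, 5]


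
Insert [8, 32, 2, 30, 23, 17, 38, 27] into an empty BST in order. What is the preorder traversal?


Root = 8; build tree by BST insertion.
Preorder traversal: [8, 2, 32, 30, 23, 17, 27, 38]


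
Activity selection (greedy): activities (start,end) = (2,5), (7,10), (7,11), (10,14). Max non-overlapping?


Greedy: pick earliest-ending, then skip overlaps.
Selected (3 activities): [(2, 5), (7, 10), (10, 14)]


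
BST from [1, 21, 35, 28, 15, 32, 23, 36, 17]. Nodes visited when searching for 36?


BST root = 1
Search for 36: compare at each node
Path: [1, 21, 35, 36]


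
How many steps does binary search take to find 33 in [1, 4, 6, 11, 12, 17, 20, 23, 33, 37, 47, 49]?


Search for 33:
[0,11] mid=5 arr[5]=17
[6,11] mid=8 arr[8]=33
Total: 2 comparisons


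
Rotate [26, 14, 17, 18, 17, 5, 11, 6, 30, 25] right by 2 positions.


Right rotate by 2: [30, 25, 26, 14, 17, 18, 17, 5, 11, 6]


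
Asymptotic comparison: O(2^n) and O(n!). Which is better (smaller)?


exponential grows slower than factorial
O(2^n) is asymptotically smaller; O(n!) grows faster


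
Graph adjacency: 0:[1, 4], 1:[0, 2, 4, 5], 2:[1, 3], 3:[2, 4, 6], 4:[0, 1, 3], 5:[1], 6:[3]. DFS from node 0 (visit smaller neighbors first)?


DFS stack-based: start with [0]
Visit order: [0, 1, 2, 3, 4, 6, 5]


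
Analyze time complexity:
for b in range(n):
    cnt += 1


Per nesting level: O(n) = O(n)
Complexity: O(n)


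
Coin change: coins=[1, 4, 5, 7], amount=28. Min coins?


dp[0]=0; dp[i]=1+min(dp[i-c] for c in coins)
...dp[23]=4, dp[24]=4, dp[25]=4, dp[26]=4, dp[27]=5, dp[28]=4
Minimum coins for 28 = 4


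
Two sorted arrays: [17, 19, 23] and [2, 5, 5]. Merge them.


Compare heads, take smaller each step.
Merged: [2, 5, 5, 17, 19, 23]


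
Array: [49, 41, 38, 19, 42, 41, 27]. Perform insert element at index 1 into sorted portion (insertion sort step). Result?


After one pass: [41, 49, 38, 19, 42, 41, 27]


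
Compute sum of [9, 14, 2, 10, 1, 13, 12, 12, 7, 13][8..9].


Prefix sums: [0, 9, 23, 25, 35, 36, 49, 61, 73, 80, 93]
Sum[8..9] = prefix[10] - prefix[8] = 93 - 73 = 20


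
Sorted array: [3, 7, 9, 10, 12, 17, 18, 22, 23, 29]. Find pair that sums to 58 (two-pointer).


Two pointers: lo=0, hi=9
No pair sums to 58


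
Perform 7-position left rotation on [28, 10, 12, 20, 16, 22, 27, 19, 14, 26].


Left rotate by 7: [19, 14, 26, 28, 10, 12, 20, 16, 22, 27]


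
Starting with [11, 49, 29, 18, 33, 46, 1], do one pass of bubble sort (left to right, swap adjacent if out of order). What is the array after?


After one pass: [11, 29, 18, 33, 46, 1, 49]


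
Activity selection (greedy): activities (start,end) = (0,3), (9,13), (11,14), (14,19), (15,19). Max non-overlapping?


Greedy: pick earliest-ending, then skip overlaps.
Selected (3 activities): [(0, 3), (9, 13), (14, 19)]


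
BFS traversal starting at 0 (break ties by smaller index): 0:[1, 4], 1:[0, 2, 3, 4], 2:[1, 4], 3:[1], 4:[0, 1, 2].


BFS queue: start with [0]
Visit order: [0, 1, 4, 2, 3]


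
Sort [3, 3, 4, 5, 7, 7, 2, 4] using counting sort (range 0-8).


Count array: [0, 0, 1, 2, 2, 1, 0, 2, 0]
Reconstruct: [2, 3, 3, 4, 4, 5, 7, 7]


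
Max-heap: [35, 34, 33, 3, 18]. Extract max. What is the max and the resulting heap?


Max = 35
Replace root with last, heapify down
Resulting heap: [34, 18, 33, 3]


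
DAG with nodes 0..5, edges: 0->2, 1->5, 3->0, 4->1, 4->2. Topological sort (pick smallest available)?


Kahn's algorithm, process smallest node first
Order: [3, 0, 4, 1, 2, 5]


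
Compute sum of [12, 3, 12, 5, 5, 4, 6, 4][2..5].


Prefix sums: [0, 12, 15, 27, 32, 37, 41, 47, 51]
Sum[2..5] = prefix[6] - prefix[2] = 41 - 15 = 26


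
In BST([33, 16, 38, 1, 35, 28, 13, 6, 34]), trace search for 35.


BST root = 33
Search for 35: compare at each node
Path: [33, 38, 35]


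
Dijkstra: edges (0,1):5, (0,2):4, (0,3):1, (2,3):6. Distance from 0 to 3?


Dijkstra from 0:
Distances: {0: 0, 1: 5, 2: 4, 3: 1}
Shortest distance to 3 = 1, path = [0, 3]


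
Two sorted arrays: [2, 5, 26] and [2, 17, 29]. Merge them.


Compare heads, take smaller each step.
Merged: [2, 2, 5, 17, 26, 29]


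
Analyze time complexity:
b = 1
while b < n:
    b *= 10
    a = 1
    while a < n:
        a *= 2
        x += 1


Per nesting level: O(log n) * O(log n) = O((log n)^2)
Complexity: O((log n)^2)


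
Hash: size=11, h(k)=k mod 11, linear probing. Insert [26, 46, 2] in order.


Insertions: 26->slot 4; 46->slot 2; 2->slot 3
Table: [None, None, 46, 2, 26, None, None, None, None, None, None]


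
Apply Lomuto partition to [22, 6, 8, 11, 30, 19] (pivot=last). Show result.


Elements <= 19 go left of pivot.
Result: [6, 8, 11, 19, 30, 22], pivot at index 3


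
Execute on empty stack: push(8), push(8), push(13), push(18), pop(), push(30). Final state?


push(8) -> [8]
push(8) -> [8, 8]
push(13) -> [8, 8, 13]
push(18) -> [8, 8, 13, 18]
pop() returns 18 -> [8, 8, 13]
push(30) -> [8, 8, 13, 30]
Final stack (bottom to top): [8, 8, 13, 30]


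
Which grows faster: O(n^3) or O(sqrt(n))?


sublinear grows slower than cubic
O(sqrt(n)) is asymptotically smaller; O(n^3) grows faster


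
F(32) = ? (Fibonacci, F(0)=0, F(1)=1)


F(n)=F(n-1)+F(n-2)
...F(30)=832040, F(31)=1346269, F(32)=2178309


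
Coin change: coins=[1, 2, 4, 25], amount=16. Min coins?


dp[0]=0; dp[i]=1+min(dp[i-c] for c in coins)
...dp[11]=4, dp[12]=3, dp[13]=4, dp[14]=4, dp[15]=5, dp[16]=4
Minimum coins for 16 = 4


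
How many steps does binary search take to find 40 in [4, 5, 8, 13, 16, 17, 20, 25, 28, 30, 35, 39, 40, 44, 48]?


Search for 40:
[0,14] mid=7 arr[7]=25
[8,14] mid=11 arr[11]=39
[12,14] mid=13 arr[13]=44
[12,12] mid=12 arr[12]=40
Total: 4 comparisons


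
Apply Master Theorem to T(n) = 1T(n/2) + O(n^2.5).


a=1, b=2, c=2.5. log_2(1)=0 < c=2.5. Case 3: O(n^c) = O(n^2.500)
Complexity: O(n^2.500)


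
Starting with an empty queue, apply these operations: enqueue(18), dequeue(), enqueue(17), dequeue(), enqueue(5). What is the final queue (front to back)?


enqueue(18) -> [18]
dequeue() returns 18 -> []
enqueue(17) -> [17]
dequeue() returns 17 -> []
enqueue(5) -> [5]
Final queue (front to back): [5]


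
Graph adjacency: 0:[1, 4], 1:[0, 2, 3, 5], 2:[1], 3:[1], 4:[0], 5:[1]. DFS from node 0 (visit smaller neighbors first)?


DFS stack-based: start with [0]
Visit order: [0, 1, 2, 3, 5, 4]


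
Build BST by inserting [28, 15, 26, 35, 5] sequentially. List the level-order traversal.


Root = 28; build tree by BST insertion.
Level-Order traversal: [28, 15, 35, 5, 26]


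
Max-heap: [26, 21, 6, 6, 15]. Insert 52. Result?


Append 52: [26, 21, 6, 6, 15, 52]
Bubble up: swap idx 5(52) with idx 2(6); swap idx 2(52) with idx 0(26)
Result: [52, 21, 26, 6, 15, 6]


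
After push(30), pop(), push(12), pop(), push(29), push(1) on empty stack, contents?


push(30) -> [30]
pop() returns 30 -> []
push(12) -> [12]
pop() returns 12 -> []
push(29) -> [29]
push(1) -> [29, 1]
Final stack (bottom to top): [29, 1]


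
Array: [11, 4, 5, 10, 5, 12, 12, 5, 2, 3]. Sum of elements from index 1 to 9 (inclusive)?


Prefix sums: [0, 11, 15, 20, 30, 35, 47, 59, 64, 66, 69]
Sum[1..9] = prefix[10] - prefix[1] = 69 - 11 = 58


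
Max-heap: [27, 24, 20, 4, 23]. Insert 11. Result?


Append 11: [27, 24, 20, 4, 23, 11]
Bubble up: no swaps needed
Result: [27, 24, 20, 4, 23, 11]


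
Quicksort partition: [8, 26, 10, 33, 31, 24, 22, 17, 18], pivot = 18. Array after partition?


Elements <= 18 go left of pivot.
Result: [8, 10, 17, 18, 31, 24, 22, 26, 33], pivot at index 3


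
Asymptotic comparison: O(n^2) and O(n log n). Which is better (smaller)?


linearithmic grows slower than quadratic
O(n log n) is asymptotically smaller; O(n^2) grows faster


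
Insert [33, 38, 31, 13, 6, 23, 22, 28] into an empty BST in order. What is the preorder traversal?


Root = 33; build tree by BST insertion.
Preorder traversal: [33, 31, 13, 6, 23, 22, 28, 38]


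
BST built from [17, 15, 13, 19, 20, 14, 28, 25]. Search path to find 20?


BST root = 17
Search for 20: compare at each node
Path: [17, 19, 20]


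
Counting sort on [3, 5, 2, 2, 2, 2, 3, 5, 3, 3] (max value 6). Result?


Count array: [0, 0, 4, 4, 0, 2, 0]
Reconstruct: [2, 2, 2, 2, 3, 3, 3, 3, 5, 5]


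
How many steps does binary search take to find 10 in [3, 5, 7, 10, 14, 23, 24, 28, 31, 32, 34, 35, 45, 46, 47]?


Search for 10:
[0,14] mid=7 arr[7]=28
[0,6] mid=3 arr[3]=10
Total: 2 comparisons


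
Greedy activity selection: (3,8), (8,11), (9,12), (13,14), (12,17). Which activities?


Greedy: pick earliest-ending, then skip overlaps.
Selected (3 activities): [(3, 8), (8, 11), (13, 14)]


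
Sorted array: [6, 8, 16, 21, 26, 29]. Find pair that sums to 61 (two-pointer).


Two pointers: lo=0, hi=5
No pair sums to 61


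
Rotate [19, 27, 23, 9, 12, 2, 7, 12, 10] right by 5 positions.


Right rotate by 5: [12, 2, 7, 12, 10, 19, 27, 23, 9]


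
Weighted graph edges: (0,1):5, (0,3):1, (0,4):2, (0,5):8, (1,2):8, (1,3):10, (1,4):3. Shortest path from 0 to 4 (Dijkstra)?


Dijkstra from 0:
Distances: {0: 0, 1: 5, 2: 13, 3: 1, 4: 2, 5: 8}
Shortest distance to 4 = 2, path = [0, 4]


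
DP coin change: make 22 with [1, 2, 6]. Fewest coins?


dp[0]=0; dp[i]=1+min(dp[i-c] for c in coins)
...dp[17]=5, dp[18]=3, dp[19]=4, dp[20]=4, dp[21]=5, dp[22]=5
Minimum coins for 22 = 5
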